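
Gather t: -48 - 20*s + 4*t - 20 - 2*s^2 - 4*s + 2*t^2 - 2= -2*s^2 - 24*s + 2*t^2 + 4*t - 70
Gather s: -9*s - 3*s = -12*s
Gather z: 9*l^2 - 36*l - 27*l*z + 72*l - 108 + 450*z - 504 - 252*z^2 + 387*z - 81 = 9*l^2 + 36*l - 252*z^2 + z*(837 - 27*l) - 693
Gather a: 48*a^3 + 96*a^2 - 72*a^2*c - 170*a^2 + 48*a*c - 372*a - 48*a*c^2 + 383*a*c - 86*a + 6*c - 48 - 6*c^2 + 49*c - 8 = 48*a^3 + a^2*(-72*c - 74) + a*(-48*c^2 + 431*c - 458) - 6*c^2 + 55*c - 56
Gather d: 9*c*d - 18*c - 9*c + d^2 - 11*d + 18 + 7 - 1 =-27*c + d^2 + d*(9*c - 11) + 24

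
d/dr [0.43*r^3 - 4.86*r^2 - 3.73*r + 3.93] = 1.29*r^2 - 9.72*r - 3.73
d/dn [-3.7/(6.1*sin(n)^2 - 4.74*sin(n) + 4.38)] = (45.14*sin(n) - 17.538)*cos(n)/(6.1*sin(n)^2 - 4.74*sin(n) + 4.38)^2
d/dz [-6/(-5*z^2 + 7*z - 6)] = 6*(7 - 10*z)/(5*z^2 - 7*z + 6)^2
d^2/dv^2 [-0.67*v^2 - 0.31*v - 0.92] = -1.34000000000000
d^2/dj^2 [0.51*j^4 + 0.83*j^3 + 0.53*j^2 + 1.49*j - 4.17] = 6.12*j^2 + 4.98*j + 1.06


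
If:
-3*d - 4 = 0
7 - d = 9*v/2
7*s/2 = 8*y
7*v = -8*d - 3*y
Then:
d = -4/3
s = -992/567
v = 50/27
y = -62/81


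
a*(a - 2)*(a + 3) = a^3 + a^2 - 6*a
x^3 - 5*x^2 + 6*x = x*(x - 3)*(x - 2)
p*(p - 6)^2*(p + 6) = p^4 - 6*p^3 - 36*p^2 + 216*p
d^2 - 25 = (d - 5)*(d + 5)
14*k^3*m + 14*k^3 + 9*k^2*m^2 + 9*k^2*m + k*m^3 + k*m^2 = (2*k + m)*(7*k + m)*(k*m + k)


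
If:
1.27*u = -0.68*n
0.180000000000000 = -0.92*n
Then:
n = -0.20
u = 0.10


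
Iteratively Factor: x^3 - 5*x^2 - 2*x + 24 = (x + 2)*(x^2 - 7*x + 12) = (x - 3)*(x + 2)*(x - 4)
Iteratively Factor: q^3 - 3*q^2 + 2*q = (q)*(q^2 - 3*q + 2) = q*(q - 2)*(q - 1)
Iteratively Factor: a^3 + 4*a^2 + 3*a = (a + 1)*(a^2 + 3*a) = a*(a + 1)*(a + 3)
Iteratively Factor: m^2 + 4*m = (m + 4)*(m)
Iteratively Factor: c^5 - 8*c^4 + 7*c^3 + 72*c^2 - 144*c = (c)*(c^4 - 8*c^3 + 7*c^2 + 72*c - 144) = c*(c - 4)*(c^3 - 4*c^2 - 9*c + 36) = c*(c - 4)^2*(c^2 - 9) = c*(c - 4)^2*(c + 3)*(c - 3)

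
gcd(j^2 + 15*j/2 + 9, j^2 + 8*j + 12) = j + 6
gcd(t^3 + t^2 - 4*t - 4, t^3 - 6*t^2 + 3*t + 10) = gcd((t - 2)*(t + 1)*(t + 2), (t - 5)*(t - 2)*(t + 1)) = t^2 - t - 2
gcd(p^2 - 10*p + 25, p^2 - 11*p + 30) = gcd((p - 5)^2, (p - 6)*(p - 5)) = p - 5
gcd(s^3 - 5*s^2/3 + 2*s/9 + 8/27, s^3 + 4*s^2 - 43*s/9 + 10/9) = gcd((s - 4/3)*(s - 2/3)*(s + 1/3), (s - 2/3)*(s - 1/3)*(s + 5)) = s - 2/3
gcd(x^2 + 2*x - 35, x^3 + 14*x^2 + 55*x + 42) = x + 7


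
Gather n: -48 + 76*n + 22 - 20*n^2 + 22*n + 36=-20*n^2 + 98*n + 10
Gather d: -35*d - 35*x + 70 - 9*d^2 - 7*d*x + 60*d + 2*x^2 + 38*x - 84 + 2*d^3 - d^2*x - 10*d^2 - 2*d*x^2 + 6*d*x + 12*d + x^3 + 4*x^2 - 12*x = 2*d^3 + d^2*(-x - 19) + d*(-2*x^2 - x + 37) + x^3 + 6*x^2 - 9*x - 14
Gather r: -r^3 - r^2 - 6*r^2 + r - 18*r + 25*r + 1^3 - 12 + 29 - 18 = -r^3 - 7*r^2 + 8*r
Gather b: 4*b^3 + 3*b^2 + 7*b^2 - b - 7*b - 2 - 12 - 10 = 4*b^3 + 10*b^2 - 8*b - 24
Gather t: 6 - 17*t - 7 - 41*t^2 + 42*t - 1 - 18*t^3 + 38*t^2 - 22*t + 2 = -18*t^3 - 3*t^2 + 3*t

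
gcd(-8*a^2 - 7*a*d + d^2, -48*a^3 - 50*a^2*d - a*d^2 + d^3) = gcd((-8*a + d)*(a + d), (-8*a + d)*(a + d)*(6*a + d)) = 8*a^2 + 7*a*d - d^2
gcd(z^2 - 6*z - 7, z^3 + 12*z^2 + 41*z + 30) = z + 1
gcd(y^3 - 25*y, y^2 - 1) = 1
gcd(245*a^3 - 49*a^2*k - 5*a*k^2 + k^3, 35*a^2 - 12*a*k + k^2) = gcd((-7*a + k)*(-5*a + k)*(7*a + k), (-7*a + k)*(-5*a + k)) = 35*a^2 - 12*a*k + k^2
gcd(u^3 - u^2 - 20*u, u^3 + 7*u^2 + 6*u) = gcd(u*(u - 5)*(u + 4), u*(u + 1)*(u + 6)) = u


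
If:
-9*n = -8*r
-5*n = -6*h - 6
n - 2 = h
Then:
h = 4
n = 6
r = 27/4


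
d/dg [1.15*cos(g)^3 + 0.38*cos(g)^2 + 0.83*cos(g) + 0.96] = (3.45*sin(g)^2 - 0.76*cos(g) - 4.28)*sin(g)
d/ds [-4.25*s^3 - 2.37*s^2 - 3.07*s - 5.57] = -12.75*s^2 - 4.74*s - 3.07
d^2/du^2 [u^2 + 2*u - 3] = 2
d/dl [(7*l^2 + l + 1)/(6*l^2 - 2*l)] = (-10*l^2 - 6*l + 1)/(2*l^2*(9*l^2 - 6*l + 1))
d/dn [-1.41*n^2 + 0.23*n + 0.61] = 0.23 - 2.82*n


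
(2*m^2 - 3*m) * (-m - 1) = -2*m^3 + m^2 + 3*m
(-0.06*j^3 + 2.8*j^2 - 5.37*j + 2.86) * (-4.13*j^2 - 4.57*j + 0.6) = 0.2478*j^5 - 11.2898*j^4 + 9.3461*j^3 + 14.4091*j^2 - 16.2922*j + 1.716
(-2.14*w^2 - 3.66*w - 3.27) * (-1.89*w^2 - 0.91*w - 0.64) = 4.0446*w^4 + 8.8648*w^3 + 10.8805*w^2 + 5.3181*w + 2.0928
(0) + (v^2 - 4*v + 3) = v^2 - 4*v + 3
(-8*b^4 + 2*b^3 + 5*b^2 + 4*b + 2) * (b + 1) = -8*b^5 - 6*b^4 + 7*b^3 + 9*b^2 + 6*b + 2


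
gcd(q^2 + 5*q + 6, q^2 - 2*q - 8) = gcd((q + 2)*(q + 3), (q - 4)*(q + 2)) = q + 2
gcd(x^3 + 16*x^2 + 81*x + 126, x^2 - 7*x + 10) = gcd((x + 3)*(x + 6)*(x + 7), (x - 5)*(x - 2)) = 1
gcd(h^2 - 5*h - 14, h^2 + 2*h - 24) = 1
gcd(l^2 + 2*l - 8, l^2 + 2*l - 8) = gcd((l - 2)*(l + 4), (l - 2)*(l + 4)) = l^2 + 2*l - 8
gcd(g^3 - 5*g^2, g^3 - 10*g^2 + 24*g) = g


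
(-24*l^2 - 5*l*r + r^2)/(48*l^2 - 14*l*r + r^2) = (3*l + r)/(-6*l + r)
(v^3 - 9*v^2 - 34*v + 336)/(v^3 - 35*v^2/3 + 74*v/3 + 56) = 3*(v^2 - 2*v - 48)/(3*v^2 - 14*v - 24)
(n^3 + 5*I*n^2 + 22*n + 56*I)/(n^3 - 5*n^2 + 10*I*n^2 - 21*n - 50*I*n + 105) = (n^2 - 2*I*n + 8)/(n^2 + n*(-5 + 3*I) - 15*I)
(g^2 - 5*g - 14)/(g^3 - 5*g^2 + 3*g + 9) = (g^2 - 5*g - 14)/(g^3 - 5*g^2 + 3*g + 9)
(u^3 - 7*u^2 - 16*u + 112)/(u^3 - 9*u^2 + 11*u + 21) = (u^2 - 16)/(u^2 - 2*u - 3)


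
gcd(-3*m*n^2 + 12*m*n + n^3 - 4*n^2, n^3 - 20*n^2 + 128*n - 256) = n - 4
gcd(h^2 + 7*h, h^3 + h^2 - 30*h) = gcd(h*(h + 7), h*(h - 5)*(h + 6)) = h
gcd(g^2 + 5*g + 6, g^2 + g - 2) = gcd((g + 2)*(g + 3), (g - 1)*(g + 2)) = g + 2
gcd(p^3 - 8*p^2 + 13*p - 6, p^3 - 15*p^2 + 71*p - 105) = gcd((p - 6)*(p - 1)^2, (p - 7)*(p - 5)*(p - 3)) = 1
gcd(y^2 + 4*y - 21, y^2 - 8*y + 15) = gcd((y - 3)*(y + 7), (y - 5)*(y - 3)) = y - 3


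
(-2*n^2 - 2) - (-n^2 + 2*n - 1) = -n^2 - 2*n - 1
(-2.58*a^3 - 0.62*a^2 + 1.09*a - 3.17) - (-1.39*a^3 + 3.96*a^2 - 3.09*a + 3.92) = -1.19*a^3 - 4.58*a^2 + 4.18*a - 7.09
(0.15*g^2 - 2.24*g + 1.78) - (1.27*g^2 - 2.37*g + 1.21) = -1.12*g^2 + 0.13*g + 0.57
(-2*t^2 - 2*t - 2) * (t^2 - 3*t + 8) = -2*t^4 + 4*t^3 - 12*t^2 - 10*t - 16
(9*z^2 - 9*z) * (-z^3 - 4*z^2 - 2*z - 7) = -9*z^5 - 27*z^4 + 18*z^3 - 45*z^2 + 63*z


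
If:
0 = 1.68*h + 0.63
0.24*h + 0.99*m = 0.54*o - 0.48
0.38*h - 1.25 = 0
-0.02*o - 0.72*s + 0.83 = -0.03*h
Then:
No Solution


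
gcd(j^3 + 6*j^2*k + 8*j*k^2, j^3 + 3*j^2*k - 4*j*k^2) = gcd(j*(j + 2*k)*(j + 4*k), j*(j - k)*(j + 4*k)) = j^2 + 4*j*k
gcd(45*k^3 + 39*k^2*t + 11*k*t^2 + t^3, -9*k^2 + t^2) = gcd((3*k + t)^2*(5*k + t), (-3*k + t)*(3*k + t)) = 3*k + t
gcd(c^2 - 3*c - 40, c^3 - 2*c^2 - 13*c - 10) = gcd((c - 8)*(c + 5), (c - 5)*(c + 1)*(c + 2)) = 1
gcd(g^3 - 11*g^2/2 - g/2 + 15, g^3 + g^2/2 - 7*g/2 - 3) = g^2 - g/2 - 3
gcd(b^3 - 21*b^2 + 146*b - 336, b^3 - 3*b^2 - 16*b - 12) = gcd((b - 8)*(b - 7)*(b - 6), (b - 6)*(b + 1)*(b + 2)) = b - 6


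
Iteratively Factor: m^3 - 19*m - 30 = (m - 5)*(m^2 + 5*m + 6) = (m - 5)*(m + 2)*(m + 3)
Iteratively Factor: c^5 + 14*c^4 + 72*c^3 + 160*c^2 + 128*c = (c + 2)*(c^4 + 12*c^3 + 48*c^2 + 64*c) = (c + 2)*(c + 4)*(c^3 + 8*c^2 + 16*c) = c*(c + 2)*(c + 4)*(c^2 + 8*c + 16) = c*(c + 2)*(c + 4)^2*(c + 4)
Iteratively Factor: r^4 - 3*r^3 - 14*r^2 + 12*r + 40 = (r - 2)*(r^3 - r^2 - 16*r - 20) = (r - 2)*(r + 2)*(r^2 - 3*r - 10) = (r - 5)*(r - 2)*(r + 2)*(r + 2)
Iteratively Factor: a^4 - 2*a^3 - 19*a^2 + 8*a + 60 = (a + 2)*(a^3 - 4*a^2 - 11*a + 30) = (a - 2)*(a + 2)*(a^2 - 2*a - 15) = (a - 5)*(a - 2)*(a + 2)*(a + 3)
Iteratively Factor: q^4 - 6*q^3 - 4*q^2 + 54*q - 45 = (q - 3)*(q^3 - 3*q^2 - 13*q + 15) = (q - 3)*(q + 3)*(q^2 - 6*q + 5) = (q - 5)*(q - 3)*(q + 3)*(q - 1)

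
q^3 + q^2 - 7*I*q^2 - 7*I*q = q*(q + 1)*(q - 7*I)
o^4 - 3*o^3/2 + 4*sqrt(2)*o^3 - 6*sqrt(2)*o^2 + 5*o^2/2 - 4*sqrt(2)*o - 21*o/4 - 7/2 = (o - 2)*(o + 1/2)*(o + sqrt(2)/2)*(o + 7*sqrt(2)/2)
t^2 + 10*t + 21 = (t + 3)*(t + 7)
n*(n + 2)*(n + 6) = n^3 + 8*n^2 + 12*n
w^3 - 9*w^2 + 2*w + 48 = (w - 8)*(w - 3)*(w + 2)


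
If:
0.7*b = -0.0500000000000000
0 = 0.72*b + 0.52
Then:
No Solution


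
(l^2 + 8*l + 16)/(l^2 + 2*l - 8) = (l + 4)/(l - 2)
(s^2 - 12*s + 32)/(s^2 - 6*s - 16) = (s - 4)/(s + 2)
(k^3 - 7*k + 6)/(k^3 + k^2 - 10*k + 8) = (k + 3)/(k + 4)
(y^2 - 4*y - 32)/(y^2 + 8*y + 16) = (y - 8)/(y + 4)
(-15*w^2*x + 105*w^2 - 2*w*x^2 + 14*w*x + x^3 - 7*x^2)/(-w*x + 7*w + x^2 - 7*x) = (-15*w^2 - 2*w*x + x^2)/(-w + x)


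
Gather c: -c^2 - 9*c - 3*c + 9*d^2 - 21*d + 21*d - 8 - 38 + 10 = -c^2 - 12*c + 9*d^2 - 36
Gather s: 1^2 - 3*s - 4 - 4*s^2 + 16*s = -4*s^2 + 13*s - 3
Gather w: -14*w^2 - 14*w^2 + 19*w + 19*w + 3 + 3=-28*w^2 + 38*w + 6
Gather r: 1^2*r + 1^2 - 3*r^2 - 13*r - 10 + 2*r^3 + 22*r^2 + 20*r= 2*r^3 + 19*r^2 + 8*r - 9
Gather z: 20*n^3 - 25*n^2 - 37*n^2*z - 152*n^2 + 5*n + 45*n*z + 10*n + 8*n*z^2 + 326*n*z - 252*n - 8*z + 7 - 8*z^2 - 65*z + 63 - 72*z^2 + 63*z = 20*n^3 - 177*n^2 - 237*n + z^2*(8*n - 80) + z*(-37*n^2 + 371*n - 10) + 70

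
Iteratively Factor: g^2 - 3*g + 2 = (g - 1)*(g - 2)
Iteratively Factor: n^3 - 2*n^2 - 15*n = (n)*(n^2 - 2*n - 15) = n*(n + 3)*(n - 5)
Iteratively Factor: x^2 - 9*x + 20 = (x - 5)*(x - 4)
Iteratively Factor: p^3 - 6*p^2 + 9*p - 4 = (p - 4)*(p^2 - 2*p + 1) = (p - 4)*(p - 1)*(p - 1)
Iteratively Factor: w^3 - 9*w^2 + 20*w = (w)*(w^2 - 9*w + 20) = w*(w - 5)*(w - 4)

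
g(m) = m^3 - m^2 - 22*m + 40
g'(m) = 3*m^2 - 2*m - 22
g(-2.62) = 72.79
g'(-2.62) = 3.83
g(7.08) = 189.01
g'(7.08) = 114.22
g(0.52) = 28.43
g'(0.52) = -22.23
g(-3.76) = 55.43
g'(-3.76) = 27.93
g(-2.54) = 73.04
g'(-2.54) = 2.43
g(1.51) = 7.94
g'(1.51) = -18.18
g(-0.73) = 55.14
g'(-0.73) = -18.94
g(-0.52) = 51.03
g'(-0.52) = -20.15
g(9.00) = 490.00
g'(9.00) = 203.00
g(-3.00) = 70.00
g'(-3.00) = 11.00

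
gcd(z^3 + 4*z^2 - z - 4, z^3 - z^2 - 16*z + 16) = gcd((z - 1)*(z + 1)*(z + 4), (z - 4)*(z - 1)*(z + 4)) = z^2 + 3*z - 4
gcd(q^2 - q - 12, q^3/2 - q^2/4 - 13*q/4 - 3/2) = 1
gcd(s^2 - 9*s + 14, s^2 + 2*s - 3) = 1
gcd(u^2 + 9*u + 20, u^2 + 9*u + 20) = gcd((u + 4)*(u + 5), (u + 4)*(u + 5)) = u^2 + 9*u + 20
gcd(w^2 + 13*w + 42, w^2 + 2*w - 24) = w + 6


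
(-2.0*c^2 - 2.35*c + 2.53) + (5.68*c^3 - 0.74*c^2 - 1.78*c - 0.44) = 5.68*c^3 - 2.74*c^2 - 4.13*c + 2.09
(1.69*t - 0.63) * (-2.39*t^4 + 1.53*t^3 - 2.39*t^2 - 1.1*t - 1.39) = -4.0391*t^5 + 4.0914*t^4 - 5.003*t^3 - 0.3533*t^2 - 1.6561*t + 0.8757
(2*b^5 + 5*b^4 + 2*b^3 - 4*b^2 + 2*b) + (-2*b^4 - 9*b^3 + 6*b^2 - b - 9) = 2*b^5 + 3*b^4 - 7*b^3 + 2*b^2 + b - 9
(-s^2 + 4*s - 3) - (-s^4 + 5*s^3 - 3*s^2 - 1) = s^4 - 5*s^3 + 2*s^2 + 4*s - 2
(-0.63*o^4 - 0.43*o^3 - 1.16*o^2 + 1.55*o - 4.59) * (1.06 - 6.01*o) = 3.7863*o^5 + 1.9165*o^4 + 6.5158*o^3 - 10.5451*o^2 + 29.2289*o - 4.8654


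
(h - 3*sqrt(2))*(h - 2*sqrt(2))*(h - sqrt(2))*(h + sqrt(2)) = h^4 - 5*sqrt(2)*h^3 + 10*h^2 + 10*sqrt(2)*h - 24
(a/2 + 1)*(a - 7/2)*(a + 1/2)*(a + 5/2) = a^4/2 + 3*a^3/4 - 41*a^2/8 - 183*a/16 - 35/8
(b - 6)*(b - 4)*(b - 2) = b^3 - 12*b^2 + 44*b - 48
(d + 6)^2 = d^2 + 12*d + 36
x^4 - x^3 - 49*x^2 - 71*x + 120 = (x - 8)*(x - 1)*(x + 3)*(x + 5)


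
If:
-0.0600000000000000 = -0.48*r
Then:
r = 0.12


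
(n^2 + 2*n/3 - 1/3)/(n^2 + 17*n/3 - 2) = (n + 1)/(n + 6)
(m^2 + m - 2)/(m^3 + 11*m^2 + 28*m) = (m^2 + m - 2)/(m*(m^2 + 11*m + 28))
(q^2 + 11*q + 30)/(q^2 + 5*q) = (q + 6)/q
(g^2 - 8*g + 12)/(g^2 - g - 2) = (g - 6)/(g + 1)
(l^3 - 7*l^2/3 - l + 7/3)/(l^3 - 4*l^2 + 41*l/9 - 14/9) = 3*(l + 1)/(3*l - 2)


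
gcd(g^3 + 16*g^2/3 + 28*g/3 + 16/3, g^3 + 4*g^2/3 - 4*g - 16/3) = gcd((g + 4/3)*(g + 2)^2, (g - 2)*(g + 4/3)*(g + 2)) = g^2 + 10*g/3 + 8/3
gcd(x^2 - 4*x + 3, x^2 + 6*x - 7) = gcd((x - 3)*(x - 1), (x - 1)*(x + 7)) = x - 1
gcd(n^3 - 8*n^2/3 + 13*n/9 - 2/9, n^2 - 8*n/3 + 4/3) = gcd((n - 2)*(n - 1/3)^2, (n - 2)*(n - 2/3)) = n - 2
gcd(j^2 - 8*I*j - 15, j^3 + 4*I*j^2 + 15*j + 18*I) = j - 3*I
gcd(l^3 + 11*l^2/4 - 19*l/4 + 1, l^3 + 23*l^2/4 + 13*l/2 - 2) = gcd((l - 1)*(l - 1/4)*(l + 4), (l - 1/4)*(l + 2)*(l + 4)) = l^2 + 15*l/4 - 1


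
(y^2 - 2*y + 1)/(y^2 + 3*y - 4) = (y - 1)/(y + 4)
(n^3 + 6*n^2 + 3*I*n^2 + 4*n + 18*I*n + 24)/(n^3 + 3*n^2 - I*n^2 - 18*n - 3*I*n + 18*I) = (n + 4*I)/(n - 3)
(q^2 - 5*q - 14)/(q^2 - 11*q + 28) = (q + 2)/(q - 4)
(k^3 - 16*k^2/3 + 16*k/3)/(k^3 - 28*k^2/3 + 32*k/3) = (k - 4)/(k - 8)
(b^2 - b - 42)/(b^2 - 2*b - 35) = (b + 6)/(b + 5)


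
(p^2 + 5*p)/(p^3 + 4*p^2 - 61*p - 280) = p/(p^2 - p - 56)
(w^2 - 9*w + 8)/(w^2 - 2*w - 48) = (w - 1)/(w + 6)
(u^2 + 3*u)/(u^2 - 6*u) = (u + 3)/(u - 6)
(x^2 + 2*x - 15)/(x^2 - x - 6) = (x + 5)/(x + 2)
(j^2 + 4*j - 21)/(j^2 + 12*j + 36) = (j^2 + 4*j - 21)/(j^2 + 12*j + 36)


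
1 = 1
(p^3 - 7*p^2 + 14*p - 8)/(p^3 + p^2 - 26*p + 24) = (p - 2)/(p + 6)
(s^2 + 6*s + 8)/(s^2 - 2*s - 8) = (s + 4)/(s - 4)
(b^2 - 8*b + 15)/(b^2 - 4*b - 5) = (b - 3)/(b + 1)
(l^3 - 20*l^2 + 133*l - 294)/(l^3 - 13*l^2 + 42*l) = (l - 7)/l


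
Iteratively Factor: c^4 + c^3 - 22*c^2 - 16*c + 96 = (c + 4)*(c^3 - 3*c^2 - 10*c + 24) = (c + 3)*(c + 4)*(c^2 - 6*c + 8) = (c - 2)*(c + 3)*(c + 4)*(c - 4)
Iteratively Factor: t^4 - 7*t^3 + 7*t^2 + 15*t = (t - 3)*(t^3 - 4*t^2 - 5*t) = t*(t - 3)*(t^2 - 4*t - 5) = t*(t - 5)*(t - 3)*(t + 1)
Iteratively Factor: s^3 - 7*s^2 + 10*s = (s - 5)*(s^2 - 2*s) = (s - 5)*(s - 2)*(s)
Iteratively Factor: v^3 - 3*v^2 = (v - 3)*(v^2) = v*(v - 3)*(v)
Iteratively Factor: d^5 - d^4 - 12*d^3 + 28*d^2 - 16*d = (d - 1)*(d^4 - 12*d^2 + 16*d) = (d - 2)*(d - 1)*(d^3 + 2*d^2 - 8*d) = d*(d - 2)*(d - 1)*(d^2 + 2*d - 8) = d*(d - 2)*(d - 1)*(d + 4)*(d - 2)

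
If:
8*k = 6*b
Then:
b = 4*k/3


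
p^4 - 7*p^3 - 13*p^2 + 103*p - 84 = (p - 7)*(p - 3)*(p - 1)*(p + 4)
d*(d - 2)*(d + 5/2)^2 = d^4 + 3*d^3 - 15*d^2/4 - 25*d/2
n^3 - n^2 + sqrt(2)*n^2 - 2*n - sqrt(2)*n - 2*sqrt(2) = (n - 2)*(n + 1)*(n + sqrt(2))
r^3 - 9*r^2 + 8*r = r*(r - 8)*(r - 1)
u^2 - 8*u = u*(u - 8)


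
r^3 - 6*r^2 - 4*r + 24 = (r - 6)*(r - 2)*(r + 2)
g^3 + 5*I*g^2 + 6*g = g*(g - I)*(g + 6*I)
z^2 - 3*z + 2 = (z - 2)*(z - 1)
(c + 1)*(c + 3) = c^2 + 4*c + 3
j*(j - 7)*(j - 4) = j^3 - 11*j^2 + 28*j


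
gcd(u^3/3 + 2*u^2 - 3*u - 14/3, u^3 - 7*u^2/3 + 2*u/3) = u - 2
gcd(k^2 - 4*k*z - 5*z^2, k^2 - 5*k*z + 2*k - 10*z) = -k + 5*z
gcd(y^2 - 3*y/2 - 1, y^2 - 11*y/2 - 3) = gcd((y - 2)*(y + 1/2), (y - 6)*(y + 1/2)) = y + 1/2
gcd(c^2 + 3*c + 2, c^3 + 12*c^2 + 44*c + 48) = c + 2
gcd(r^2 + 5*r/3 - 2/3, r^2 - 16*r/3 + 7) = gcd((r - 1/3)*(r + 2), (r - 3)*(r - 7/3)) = 1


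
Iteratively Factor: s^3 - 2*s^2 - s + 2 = (s + 1)*(s^2 - 3*s + 2) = (s - 1)*(s + 1)*(s - 2)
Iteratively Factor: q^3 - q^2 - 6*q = (q + 2)*(q^2 - 3*q) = q*(q + 2)*(q - 3)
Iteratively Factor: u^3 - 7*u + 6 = (u - 2)*(u^2 + 2*u - 3) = (u - 2)*(u - 1)*(u + 3)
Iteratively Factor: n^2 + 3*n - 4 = (n - 1)*(n + 4)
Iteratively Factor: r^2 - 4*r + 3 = (r - 3)*(r - 1)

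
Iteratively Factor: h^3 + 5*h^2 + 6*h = (h + 3)*(h^2 + 2*h) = h*(h + 3)*(h + 2)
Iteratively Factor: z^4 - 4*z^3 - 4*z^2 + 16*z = (z)*(z^3 - 4*z^2 - 4*z + 16) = z*(z - 2)*(z^2 - 2*z - 8) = z*(z - 4)*(z - 2)*(z + 2)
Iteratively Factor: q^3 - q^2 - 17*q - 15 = (q + 3)*(q^2 - 4*q - 5) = (q + 1)*(q + 3)*(q - 5)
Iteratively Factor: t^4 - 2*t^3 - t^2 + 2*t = (t)*(t^3 - 2*t^2 - t + 2) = t*(t - 2)*(t^2 - 1) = t*(t - 2)*(t - 1)*(t + 1)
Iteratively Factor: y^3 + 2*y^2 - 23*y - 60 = (y - 5)*(y^2 + 7*y + 12) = (y - 5)*(y + 4)*(y + 3)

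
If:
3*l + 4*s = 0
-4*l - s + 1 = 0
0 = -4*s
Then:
No Solution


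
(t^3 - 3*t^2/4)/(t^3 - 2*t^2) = (t - 3/4)/(t - 2)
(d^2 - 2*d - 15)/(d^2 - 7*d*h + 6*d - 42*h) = (d^2 - 2*d - 15)/(d^2 - 7*d*h + 6*d - 42*h)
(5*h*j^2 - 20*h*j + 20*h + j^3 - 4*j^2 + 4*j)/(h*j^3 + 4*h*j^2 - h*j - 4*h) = (5*h*j^2 - 20*h*j + 20*h + j^3 - 4*j^2 + 4*j)/(h*(j^3 + 4*j^2 - j - 4))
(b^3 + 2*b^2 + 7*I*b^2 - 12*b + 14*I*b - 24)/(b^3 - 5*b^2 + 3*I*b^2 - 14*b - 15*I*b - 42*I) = (b + 4*I)/(b - 7)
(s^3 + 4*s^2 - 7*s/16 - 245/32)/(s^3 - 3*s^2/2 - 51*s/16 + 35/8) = (s + 7/2)/(s - 2)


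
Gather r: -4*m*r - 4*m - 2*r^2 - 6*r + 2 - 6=-4*m - 2*r^2 + r*(-4*m - 6) - 4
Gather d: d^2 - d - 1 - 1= d^2 - d - 2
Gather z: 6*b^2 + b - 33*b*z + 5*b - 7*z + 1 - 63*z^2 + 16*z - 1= 6*b^2 + 6*b - 63*z^2 + z*(9 - 33*b)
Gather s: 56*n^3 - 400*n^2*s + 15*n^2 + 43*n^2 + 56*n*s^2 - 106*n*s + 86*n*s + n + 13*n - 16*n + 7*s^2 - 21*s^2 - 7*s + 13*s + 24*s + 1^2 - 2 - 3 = 56*n^3 + 58*n^2 - 2*n + s^2*(56*n - 14) + s*(-400*n^2 - 20*n + 30) - 4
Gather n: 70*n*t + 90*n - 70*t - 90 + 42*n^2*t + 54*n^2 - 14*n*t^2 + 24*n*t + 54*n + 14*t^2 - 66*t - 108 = n^2*(42*t + 54) + n*(-14*t^2 + 94*t + 144) + 14*t^2 - 136*t - 198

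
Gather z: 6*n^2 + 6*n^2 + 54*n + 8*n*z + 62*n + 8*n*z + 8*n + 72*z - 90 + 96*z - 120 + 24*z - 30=12*n^2 + 124*n + z*(16*n + 192) - 240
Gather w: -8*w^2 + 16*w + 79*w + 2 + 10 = -8*w^2 + 95*w + 12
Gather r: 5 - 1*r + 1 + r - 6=0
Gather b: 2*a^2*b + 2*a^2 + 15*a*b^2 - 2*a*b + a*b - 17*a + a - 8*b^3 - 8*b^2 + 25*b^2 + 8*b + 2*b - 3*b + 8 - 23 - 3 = 2*a^2 - 16*a - 8*b^3 + b^2*(15*a + 17) + b*(2*a^2 - a + 7) - 18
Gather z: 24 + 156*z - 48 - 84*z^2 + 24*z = -84*z^2 + 180*z - 24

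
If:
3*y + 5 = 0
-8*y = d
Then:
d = 40/3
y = -5/3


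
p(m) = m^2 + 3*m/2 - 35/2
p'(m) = 2*m + 3/2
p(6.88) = 40.15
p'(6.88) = 15.26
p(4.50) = 9.50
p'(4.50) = 10.50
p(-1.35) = -17.70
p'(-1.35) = -1.20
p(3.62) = 1.03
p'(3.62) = 8.74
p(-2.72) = -14.18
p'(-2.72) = -3.94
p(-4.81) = -1.58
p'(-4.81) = -8.12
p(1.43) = -13.31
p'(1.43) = 4.36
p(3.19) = -2.54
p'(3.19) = 7.88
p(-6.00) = 9.50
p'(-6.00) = -10.50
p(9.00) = 77.00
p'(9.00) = 19.50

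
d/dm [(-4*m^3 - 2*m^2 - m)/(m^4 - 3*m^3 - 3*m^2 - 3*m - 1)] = (4*m^6 + 4*m^5 + 9*m^4 + 18*m^3 + 15*m^2 + 4*m + 1)/(m^8 - 6*m^7 + 3*m^6 + 12*m^5 + 25*m^4 + 24*m^3 + 15*m^2 + 6*m + 1)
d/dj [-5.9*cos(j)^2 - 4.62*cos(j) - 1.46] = (11.8*cos(j) + 4.62)*sin(j)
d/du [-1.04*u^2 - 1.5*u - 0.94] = -2.08*u - 1.5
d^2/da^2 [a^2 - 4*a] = 2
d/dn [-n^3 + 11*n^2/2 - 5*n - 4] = -3*n^2 + 11*n - 5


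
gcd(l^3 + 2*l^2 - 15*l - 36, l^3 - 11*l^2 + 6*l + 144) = l + 3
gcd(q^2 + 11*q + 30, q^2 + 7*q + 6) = q + 6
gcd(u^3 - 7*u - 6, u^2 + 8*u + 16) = 1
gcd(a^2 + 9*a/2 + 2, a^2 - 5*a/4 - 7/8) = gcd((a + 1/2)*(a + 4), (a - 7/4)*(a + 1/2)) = a + 1/2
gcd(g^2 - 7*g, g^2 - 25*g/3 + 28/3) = g - 7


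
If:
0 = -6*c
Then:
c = 0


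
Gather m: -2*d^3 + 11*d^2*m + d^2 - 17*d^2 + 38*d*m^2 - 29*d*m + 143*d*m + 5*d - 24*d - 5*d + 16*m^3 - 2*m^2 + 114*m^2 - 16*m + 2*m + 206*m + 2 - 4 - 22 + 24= -2*d^3 - 16*d^2 - 24*d + 16*m^3 + m^2*(38*d + 112) + m*(11*d^2 + 114*d + 192)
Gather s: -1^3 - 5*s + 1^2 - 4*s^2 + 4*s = -4*s^2 - s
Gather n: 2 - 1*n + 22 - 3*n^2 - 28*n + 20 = -3*n^2 - 29*n + 44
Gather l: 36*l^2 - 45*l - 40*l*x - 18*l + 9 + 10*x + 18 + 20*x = 36*l^2 + l*(-40*x - 63) + 30*x + 27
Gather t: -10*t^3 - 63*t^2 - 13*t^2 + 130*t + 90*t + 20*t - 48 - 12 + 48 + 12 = -10*t^3 - 76*t^2 + 240*t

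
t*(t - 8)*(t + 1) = t^3 - 7*t^2 - 8*t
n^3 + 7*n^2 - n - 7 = (n - 1)*(n + 1)*(n + 7)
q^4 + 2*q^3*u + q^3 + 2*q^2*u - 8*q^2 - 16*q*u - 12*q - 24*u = (q - 3)*(q + 2)^2*(q + 2*u)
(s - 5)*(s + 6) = s^2 + s - 30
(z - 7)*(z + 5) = z^2 - 2*z - 35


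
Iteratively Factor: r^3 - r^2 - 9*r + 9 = (r + 3)*(r^2 - 4*r + 3) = (r - 3)*(r + 3)*(r - 1)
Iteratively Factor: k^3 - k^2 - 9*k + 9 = (k - 1)*(k^2 - 9) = (k - 3)*(k - 1)*(k + 3)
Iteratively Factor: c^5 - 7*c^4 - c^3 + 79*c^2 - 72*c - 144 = (c + 1)*(c^4 - 8*c^3 + 7*c^2 + 72*c - 144) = (c - 4)*(c + 1)*(c^3 - 4*c^2 - 9*c + 36) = (c - 4)*(c + 1)*(c + 3)*(c^2 - 7*c + 12) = (c - 4)^2*(c + 1)*(c + 3)*(c - 3)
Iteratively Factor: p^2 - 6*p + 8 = (p - 4)*(p - 2)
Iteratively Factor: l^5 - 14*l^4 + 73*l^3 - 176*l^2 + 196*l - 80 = (l - 1)*(l^4 - 13*l^3 + 60*l^2 - 116*l + 80) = (l - 4)*(l - 1)*(l^3 - 9*l^2 + 24*l - 20) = (l - 4)*(l - 2)*(l - 1)*(l^2 - 7*l + 10) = (l - 4)*(l - 2)^2*(l - 1)*(l - 5)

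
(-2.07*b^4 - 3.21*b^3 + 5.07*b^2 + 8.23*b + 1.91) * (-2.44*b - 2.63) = 5.0508*b^5 + 13.2765*b^4 - 3.9285*b^3 - 33.4153*b^2 - 26.3053*b - 5.0233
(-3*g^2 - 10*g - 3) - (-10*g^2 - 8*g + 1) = 7*g^2 - 2*g - 4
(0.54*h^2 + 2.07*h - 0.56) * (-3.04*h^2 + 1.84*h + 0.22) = -1.6416*h^4 - 5.2992*h^3 + 5.63*h^2 - 0.575*h - 0.1232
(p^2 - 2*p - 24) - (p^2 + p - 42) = 18 - 3*p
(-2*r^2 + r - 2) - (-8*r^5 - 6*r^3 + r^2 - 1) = 8*r^5 + 6*r^3 - 3*r^2 + r - 1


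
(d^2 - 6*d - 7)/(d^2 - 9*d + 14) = (d + 1)/(d - 2)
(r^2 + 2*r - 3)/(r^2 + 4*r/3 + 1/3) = 3*(r^2 + 2*r - 3)/(3*r^2 + 4*r + 1)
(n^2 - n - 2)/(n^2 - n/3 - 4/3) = 3*(n - 2)/(3*n - 4)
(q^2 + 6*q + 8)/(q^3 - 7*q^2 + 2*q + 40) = (q + 4)/(q^2 - 9*q + 20)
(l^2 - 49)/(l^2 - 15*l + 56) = (l + 7)/(l - 8)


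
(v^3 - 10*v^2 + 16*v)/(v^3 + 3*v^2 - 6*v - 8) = v*(v - 8)/(v^2 + 5*v + 4)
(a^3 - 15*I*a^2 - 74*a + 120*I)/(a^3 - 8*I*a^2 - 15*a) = (a^2 - 10*I*a - 24)/(a*(a - 3*I))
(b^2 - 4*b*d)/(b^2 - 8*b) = (b - 4*d)/(b - 8)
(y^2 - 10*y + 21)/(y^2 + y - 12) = (y - 7)/(y + 4)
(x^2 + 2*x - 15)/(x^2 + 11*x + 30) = (x - 3)/(x + 6)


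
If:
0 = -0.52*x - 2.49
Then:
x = -4.79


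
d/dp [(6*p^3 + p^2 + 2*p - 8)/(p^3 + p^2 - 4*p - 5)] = (5*p^4 - 52*p^3 - 72*p^2 + 6*p - 42)/(p^6 + 2*p^5 - 7*p^4 - 18*p^3 + 6*p^2 + 40*p + 25)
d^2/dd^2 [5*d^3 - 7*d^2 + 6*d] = 30*d - 14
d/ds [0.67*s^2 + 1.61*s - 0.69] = 1.34*s + 1.61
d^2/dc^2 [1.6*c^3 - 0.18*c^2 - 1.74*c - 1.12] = 9.6*c - 0.36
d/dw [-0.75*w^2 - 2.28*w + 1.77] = -1.5*w - 2.28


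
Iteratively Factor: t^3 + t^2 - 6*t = (t + 3)*(t^2 - 2*t) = t*(t + 3)*(t - 2)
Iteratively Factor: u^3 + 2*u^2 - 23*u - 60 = (u + 3)*(u^2 - u - 20) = (u + 3)*(u + 4)*(u - 5)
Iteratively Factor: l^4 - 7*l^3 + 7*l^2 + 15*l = (l - 3)*(l^3 - 4*l^2 - 5*l) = l*(l - 3)*(l^2 - 4*l - 5) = l*(l - 5)*(l - 3)*(l + 1)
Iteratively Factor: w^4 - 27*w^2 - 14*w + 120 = (w + 4)*(w^3 - 4*w^2 - 11*w + 30) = (w - 5)*(w + 4)*(w^2 + w - 6) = (w - 5)*(w + 3)*(w + 4)*(w - 2)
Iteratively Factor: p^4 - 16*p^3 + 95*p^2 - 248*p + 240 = (p - 3)*(p^3 - 13*p^2 + 56*p - 80) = (p - 4)*(p - 3)*(p^2 - 9*p + 20) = (p - 5)*(p - 4)*(p - 3)*(p - 4)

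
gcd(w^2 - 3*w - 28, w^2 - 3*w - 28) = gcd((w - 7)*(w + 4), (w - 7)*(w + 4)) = w^2 - 3*w - 28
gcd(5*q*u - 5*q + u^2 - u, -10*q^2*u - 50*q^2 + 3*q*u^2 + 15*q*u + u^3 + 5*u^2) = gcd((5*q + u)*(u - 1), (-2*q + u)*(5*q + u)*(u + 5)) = 5*q + u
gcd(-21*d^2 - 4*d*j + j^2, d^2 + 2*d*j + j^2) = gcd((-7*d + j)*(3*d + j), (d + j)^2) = 1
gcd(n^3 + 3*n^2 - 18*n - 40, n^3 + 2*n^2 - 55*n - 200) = n + 5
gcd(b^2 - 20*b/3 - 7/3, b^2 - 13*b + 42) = b - 7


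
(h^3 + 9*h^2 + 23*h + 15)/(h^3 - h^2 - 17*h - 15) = (h + 5)/(h - 5)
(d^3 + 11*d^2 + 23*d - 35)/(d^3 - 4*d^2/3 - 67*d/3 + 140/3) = 3*(d^2 + 6*d - 7)/(3*d^2 - 19*d + 28)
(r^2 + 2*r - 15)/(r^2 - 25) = (r - 3)/(r - 5)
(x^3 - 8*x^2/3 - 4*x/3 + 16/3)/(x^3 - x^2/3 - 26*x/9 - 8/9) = 3*(x - 2)/(3*x + 1)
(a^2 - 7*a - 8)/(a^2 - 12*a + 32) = (a + 1)/(a - 4)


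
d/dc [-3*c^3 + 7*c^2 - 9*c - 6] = -9*c^2 + 14*c - 9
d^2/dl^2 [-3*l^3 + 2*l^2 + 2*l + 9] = 4 - 18*l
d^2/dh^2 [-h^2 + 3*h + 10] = -2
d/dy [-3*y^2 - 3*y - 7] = -6*y - 3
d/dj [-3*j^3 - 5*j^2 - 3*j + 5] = -9*j^2 - 10*j - 3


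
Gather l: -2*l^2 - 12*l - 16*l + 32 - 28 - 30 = -2*l^2 - 28*l - 26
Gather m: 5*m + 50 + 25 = 5*m + 75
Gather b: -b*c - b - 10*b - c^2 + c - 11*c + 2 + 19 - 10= b*(-c - 11) - c^2 - 10*c + 11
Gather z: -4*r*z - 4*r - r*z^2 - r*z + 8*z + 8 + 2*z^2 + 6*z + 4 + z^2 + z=-4*r + z^2*(3 - r) + z*(15 - 5*r) + 12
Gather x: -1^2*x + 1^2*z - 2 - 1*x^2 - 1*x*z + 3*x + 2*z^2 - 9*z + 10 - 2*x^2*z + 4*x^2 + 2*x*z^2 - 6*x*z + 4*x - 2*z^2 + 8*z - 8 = x^2*(3 - 2*z) + x*(2*z^2 - 7*z + 6)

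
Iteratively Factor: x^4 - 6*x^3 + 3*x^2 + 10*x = (x)*(x^3 - 6*x^2 + 3*x + 10) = x*(x + 1)*(x^2 - 7*x + 10) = x*(x - 2)*(x + 1)*(x - 5)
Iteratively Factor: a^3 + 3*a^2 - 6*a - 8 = (a + 1)*(a^2 + 2*a - 8) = (a - 2)*(a + 1)*(a + 4)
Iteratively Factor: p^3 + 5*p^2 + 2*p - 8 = (p + 4)*(p^2 + p - 2) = (p - 1)*(p + 4)*(p + 2)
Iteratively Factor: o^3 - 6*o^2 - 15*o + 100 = (o + 4)*(o^2 - 10*o + 25) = (o - 5)*(o + 4)*(o - 5)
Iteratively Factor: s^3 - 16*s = (s)*(s^2 - 16) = s*(s - 4)*(s + 4)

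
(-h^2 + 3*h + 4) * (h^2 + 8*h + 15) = -h^4 - 5*h^3 + 13*h^2 + 77*h + 60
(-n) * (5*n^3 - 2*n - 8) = -5*n^4 + 2*n^2 + 8*n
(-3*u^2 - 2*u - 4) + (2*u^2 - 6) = -u^2 - 2*u - 10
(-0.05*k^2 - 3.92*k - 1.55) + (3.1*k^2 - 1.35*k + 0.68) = 3.05*k^2 - 5.27*k - 0.87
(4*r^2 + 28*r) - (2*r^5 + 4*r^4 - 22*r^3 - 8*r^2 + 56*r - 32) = -2*r^5 - 4*r^4 + 22*r^3 + 12*r^2 - 28*r + 32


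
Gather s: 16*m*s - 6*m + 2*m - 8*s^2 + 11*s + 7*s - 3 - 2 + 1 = -4*m - 8*s^2 + s*(16*m + 18) - 4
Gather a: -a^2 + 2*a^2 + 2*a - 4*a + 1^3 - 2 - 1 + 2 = a^2 - 2*a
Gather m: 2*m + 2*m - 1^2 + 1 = 4*m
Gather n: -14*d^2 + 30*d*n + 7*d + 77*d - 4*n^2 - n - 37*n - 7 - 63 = -14*d^2 + 84*d - 4*n^2 + n*(30*d - 38) - 70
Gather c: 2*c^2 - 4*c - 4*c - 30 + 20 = 2*c^2 - 8*c - 10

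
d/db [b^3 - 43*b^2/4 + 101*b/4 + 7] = 3*b^2 - 43*b/2 + 101/4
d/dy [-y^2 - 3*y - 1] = -2*y - 3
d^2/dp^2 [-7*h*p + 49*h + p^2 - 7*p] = 2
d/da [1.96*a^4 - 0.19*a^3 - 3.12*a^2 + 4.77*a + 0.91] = 7.84*a^3 - 0.57*a^2 - 6.24*a + 4.77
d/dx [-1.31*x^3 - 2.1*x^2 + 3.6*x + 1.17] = -3.93*x^2 - 4.2*x + 3.6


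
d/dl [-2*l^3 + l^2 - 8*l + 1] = -6*l^2 + 2*l - 8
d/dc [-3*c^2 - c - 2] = -6*c - 1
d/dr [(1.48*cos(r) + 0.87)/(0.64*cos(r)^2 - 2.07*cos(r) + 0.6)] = (0.9472*cos(r)^2 + 1.1136*cos(r) - 2.6889)*sin(r)/(0.4096*cos(r)^4 - 2.6496*cos(r)^3 + 5.0529*cos(r)^2 - 2.484*cos(r) + 0.36)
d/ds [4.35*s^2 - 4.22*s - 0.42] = 8.7*s - 4.22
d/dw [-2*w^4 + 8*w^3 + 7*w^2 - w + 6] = -8*w^3 + 24*w^2 + 14*w - 1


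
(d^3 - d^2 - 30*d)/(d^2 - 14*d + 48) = d*(d + 5)/(d - 8)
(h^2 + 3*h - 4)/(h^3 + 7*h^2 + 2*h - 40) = (h - 1)/(h^2 + 3*h - 10)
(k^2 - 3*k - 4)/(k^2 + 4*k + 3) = (k - 4)/(k + 3)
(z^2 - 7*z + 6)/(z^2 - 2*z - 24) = (z - 1)/(z + 4)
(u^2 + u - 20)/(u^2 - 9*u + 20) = (u + 5)/(u - 5)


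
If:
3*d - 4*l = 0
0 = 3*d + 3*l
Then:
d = 0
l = 0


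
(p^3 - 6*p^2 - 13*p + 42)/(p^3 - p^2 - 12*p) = (p^2 - 9*p + 14)/(p*(p - 4))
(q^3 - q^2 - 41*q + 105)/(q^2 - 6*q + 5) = (q^2 + 4*q - 21)/(q - 1)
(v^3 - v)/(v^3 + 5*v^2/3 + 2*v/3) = 3*(v - 1)/(3*v + 2)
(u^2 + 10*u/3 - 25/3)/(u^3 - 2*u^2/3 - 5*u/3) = (u + 5)/(u*(u + 1))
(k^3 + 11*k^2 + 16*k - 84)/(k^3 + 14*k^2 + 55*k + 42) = (k - 2)/(k + 1)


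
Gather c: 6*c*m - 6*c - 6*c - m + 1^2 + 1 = c*(6*m - 12) - m + 2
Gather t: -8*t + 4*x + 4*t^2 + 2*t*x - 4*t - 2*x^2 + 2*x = 4*t^2 + t*(2*x - 12) - 2*x^2 + 6*x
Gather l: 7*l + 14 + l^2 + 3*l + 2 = l^2 + 10*l + 16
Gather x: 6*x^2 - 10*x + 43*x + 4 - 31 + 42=6*x^2 + 33*x + 15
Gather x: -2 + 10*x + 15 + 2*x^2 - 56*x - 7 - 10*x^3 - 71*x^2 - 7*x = -10*x^3 - 69*x^2 - 53*x + 6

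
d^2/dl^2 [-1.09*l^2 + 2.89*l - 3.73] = -2.18000000000000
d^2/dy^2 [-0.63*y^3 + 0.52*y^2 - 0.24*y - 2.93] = 1.04 - 3.78*y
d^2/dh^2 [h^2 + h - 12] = 2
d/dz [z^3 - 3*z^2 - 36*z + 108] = 3*z^2 - 6*z - 36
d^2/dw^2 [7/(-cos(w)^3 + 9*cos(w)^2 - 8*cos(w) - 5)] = 7*((-35*cos(w) + 72*cos(2*w) - 9*cos(3*w))*(cos(w)^3 - 9*cos(w)^2 + 8*cos(w) + 5)/4 - 2*(3*cos(w)^2 - 18*cos(w) + 8)^2*sin(w)^2)/(cos(w)^3 - 9*cos(w)^2 + 8*cos(w) + 5)^3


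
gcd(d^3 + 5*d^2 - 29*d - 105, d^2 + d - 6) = d + 3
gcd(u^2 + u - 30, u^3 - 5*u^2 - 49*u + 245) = u - 5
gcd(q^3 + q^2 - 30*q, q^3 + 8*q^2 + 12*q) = q^2 + 6*q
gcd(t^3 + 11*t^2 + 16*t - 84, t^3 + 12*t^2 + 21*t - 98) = t^2 + 5*t - 14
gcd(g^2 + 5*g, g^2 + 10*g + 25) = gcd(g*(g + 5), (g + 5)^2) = g + 5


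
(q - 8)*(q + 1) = q^2 - 7*q - 8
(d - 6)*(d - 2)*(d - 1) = d^3 - 9*d^2 + 20*d - 12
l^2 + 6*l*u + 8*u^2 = (l + 2*u)*(l + 4*u)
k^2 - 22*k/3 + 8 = (k - 6)*(k - 4/3)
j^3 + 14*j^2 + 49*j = j*(j + 7)^2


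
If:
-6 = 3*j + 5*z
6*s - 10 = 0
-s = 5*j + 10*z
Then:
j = -31/3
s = 5/3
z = 5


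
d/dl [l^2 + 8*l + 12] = 2*l + 8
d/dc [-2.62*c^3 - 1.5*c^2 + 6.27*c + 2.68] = -7.86*c^2 - 3.0*c + 6.27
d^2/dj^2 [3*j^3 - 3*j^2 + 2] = 18*j - 6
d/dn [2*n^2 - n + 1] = 4*n - 1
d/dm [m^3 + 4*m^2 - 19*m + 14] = 3*m^2 + 8*m - 19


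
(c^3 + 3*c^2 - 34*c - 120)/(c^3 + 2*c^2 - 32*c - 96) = (c + 5)/(c + 4)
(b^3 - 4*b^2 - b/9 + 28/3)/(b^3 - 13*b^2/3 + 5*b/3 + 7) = (b + 4/3)/(b + 1)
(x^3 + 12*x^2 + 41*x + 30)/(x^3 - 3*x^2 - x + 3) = (x^2 + 11*x + 30)/(x^2 - 4*x + 3)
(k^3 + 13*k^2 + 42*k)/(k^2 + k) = (k^2 + 13*k + 42)/(k + 1)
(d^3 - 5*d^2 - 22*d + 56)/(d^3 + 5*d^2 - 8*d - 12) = (d^2 - 3*d - 28)/(d^2 + 7*d + 6)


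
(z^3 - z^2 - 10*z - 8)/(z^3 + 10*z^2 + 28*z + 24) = (z^2 - 3*z - 4)/(z^2 + 8*z + 12)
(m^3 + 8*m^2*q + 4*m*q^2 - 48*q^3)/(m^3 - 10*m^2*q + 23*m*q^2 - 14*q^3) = (m^2 + 10*m*q + 24*q^2)/(m^2 - 8*m*q + 7*q^2)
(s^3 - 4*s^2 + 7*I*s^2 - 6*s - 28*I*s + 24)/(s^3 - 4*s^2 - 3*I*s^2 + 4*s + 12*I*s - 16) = (s + 6*I)/(s - 4*I)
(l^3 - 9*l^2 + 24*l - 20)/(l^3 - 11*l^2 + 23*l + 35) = (l^2 - 4*l + 4)/(l^2 - 6*l - 7)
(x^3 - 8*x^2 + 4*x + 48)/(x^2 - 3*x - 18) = (x^2 - 2*x - 8)/(x + 3)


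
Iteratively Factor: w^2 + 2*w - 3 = (w - 1)*(w + 3)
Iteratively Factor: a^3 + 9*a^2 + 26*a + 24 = (a + 3)*(a^2 + 6*a + 8) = (a + 2)*(a + 3)*(a + 4)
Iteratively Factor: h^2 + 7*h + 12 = (h + 3)*(h + 4)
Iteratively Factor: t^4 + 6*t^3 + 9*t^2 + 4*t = (t + 4)*(t^3 + 2*t^2 + t) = t*(t + 4)*(t^2 + 2*t + 1) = t*(t + 1)*(t + 4)*(t + 1)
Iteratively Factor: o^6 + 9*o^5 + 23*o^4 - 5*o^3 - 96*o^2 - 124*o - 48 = (o - 2)*(o^5 + 11*o^4 + 45*o^3 + 85*o^2 + 74*o + 24) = (o - 2)*(o + 4)*(o^4 + 7*o^3 + 17*o^2 + 17*o + 6) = (o - 2)*(o + 1)*(o + 4)*(o^3 + 6*o^2 + 11*o + 6) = (o - 2)*(o + 1)*(o + 3)*(o + 4)*(o^2 + 3*o + 2) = (o - 2)*(o + 1)*(o + 2)*(o + 3)*(o + 4)*(o + 1)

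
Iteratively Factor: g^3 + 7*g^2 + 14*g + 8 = (g + 1)*(g^2 + 6*g + 8) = (g + 1)*(g + 2)*(g + 4)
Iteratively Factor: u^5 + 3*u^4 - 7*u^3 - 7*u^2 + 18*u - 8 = (u - 1)*(u^4 + 4*u^3 - 3*u^2 - 10*u + 8) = (u - 1)*(u + 4)*(u^3 - 3*u + 2) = (u - 1)^2*(u + 4)*(u^2 + u - 2) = (u - 1)^3*(u + 4)*(u + 2)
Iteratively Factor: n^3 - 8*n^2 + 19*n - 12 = (n - 1)*(n^2 - 7*n + 12) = (n - 3)*(n - 1)*(n - 4)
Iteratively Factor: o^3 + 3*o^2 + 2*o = (o + 2)*(o^2 + o) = (o + 1)*(o + 2)*(o)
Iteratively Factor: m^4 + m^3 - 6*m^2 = (m - 2)*(m^3 + 3*m^2) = m*(m - 2)*(m^2 + 3*m) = m^2*(m - 2)*(m + 3)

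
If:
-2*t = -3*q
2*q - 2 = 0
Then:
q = 1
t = 3/2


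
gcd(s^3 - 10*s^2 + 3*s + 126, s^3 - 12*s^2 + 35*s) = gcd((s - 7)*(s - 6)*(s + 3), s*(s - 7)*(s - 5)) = s - 7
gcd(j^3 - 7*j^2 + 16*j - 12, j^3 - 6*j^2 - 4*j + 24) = j - 2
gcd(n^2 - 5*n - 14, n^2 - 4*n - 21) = n - 7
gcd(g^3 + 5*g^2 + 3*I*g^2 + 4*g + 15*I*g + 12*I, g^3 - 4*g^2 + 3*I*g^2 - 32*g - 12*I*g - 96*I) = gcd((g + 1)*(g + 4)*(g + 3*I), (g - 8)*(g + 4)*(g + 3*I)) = g^2 + g*(4 + 3*I) + 12*I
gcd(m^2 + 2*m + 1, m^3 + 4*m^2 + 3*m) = m + 1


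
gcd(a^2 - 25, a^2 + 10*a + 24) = 1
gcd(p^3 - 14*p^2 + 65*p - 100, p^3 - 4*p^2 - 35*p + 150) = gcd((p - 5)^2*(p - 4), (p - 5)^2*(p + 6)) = p^2 - 10*p + 25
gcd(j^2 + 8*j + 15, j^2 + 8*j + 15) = j^2 + 8*j + 15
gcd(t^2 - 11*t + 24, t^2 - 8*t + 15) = t - 3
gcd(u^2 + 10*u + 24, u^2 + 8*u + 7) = 1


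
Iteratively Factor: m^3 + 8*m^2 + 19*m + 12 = (m + 4)*(m^2 + 4*m + 3) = (m + 1)*(m + 4)*(m + 3)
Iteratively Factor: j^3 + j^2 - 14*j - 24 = (j + 2)*(j^2 - j - 12) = (j + 2)*(j + 3)*(j - 4)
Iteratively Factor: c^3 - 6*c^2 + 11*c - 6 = (c - 1)*(c^2 - 5*c + 6) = (c - 2)*(c - 1)*(c - 3)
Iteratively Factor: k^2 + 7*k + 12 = (k + 4)*(k + 3)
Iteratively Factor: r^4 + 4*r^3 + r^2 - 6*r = (r - 1)*(r^3 + 5*r^2 + 6*r) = (r - 1)*(r + 3)*(r^2 + 2*r) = r*(r - 1)*(r + 3)*(r + 2)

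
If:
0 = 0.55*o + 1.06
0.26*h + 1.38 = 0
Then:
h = -5.31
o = -1.93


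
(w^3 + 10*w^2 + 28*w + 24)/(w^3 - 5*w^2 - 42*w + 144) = (w^2 + 4*w + 4)/(w^2 - 11*w + 24)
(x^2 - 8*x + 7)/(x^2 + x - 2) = (x - 7)/(x + 2)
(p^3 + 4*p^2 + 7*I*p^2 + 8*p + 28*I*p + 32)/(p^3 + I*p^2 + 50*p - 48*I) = (p + 4)/(p - 6*I)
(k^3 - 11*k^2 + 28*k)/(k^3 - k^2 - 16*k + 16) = k*(k - 7)/(k^2 + 3*k - 4)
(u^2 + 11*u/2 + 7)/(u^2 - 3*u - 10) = (u + 7/2)/(u - 5)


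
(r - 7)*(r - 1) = r^2 - 8*r + 7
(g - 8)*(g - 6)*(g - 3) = g^3 - 17*g^2 + 90*g - 144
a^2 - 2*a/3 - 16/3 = (a - 8/3)*(a + 2)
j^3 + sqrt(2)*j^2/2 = j^2*(j + sqrt(2)/2)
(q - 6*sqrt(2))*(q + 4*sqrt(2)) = q^2 - 2*sqrt(2)*q - 48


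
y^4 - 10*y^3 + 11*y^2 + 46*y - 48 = (y - 8)*(y - 3)*(y - 1)*(y + 2)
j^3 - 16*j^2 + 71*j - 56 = (j - 8)*(j - 7)*(j - 1)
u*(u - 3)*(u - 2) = u^3 - 5*u^2 + 6*u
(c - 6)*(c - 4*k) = c^2 - 4*c*k - 6*c + 24*k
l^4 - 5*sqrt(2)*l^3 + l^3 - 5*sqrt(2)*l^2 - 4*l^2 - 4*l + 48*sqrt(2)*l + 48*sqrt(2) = (l + 1)*(l - 4*sqrt(2))*(l - 3*sqrt(2))*(l + 2*sqrt(2))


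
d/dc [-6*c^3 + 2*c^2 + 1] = 2*c*(2 - 9*c)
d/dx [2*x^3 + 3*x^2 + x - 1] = 6*x^2 + 6*x + 1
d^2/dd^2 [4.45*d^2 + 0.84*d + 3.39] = 8.90000000000000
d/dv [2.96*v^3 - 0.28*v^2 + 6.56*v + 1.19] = 8.88*v^2 - 0.56*v + 6.56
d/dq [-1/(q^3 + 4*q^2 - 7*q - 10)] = (3*q^2 + 8*q - 7)/(q^3 + 4*q^2 - 7*q - 10)^2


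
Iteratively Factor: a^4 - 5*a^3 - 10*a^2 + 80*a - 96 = (a - 4)*(a^3 - a^2 - 14*a + 24) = (a - 4)*(a + 4)*(a^2 - 5*a + 6) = (a - 4)*(a - 2)*(a + 4)*(a - 3)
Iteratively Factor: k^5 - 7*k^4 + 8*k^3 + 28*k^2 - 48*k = (k - 2)*(k^4 - 5*k^3 - 2*k^2 + 24*k) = (k - 4)*(k - 2)*(k^3 - k^2 - 6*k) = (k - 4)*(k - 2)*(k + 2)*(k^2 - 3*k) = (k - 4)*(k - 3)*(k - 2)*(k + 2)*(k)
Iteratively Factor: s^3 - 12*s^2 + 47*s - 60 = (s - 5)*(s^2 - 7*s + 12) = (s - 5)*(s - 3)*(s - 4)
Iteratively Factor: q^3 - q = (q - 1)*(q^2 + q) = (q - 1)*(q + 1)*(q)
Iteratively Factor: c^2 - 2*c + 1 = (c - 1)*(c - 1)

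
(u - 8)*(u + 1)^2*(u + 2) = u^4 - 4*u^3 - 27*u^2 - 38*u - 16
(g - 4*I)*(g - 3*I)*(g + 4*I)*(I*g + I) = I*g^4 + 3*g^3 + I*g^3 + 3*g^2 + 16*I*g^2 + 48*g + 16*I*g + 48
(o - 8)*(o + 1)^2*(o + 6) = o^4 - 51*o^2 - 98*o - 48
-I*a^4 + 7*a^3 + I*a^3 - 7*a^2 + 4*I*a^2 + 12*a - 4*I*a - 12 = (a - I)*(a + 2*I)*(a + 6*I)*(-I*a + I)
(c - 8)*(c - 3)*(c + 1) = c^3 - 10*c^2 + 13*c + 24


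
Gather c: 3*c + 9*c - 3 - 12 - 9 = 12*c - 24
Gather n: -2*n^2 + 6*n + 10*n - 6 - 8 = -2*n^2 + 16*n - 14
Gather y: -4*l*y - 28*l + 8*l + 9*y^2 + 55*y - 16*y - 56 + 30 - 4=-20*l + 9*y^2 + y*(39 - 4*l) - 30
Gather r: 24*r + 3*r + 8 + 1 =27*r + 9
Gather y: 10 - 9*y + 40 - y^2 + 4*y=-y^2 - 5*y + 50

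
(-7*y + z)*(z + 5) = -7*y*z - 35*y + z^2 + 5*z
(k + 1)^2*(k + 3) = k^3 + 5*k^2 + 7*k + 3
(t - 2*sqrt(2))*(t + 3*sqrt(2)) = t^2 + sqrt(2)*t - 12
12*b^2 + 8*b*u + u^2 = (2*b + u)*(6*b + u)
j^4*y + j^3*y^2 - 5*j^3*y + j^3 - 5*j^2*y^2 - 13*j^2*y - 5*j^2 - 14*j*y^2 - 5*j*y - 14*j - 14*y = (j - 7)*(j + 2)*(j + y)*(j*y + 1)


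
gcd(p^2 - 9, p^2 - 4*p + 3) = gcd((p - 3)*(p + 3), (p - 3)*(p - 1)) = p - 3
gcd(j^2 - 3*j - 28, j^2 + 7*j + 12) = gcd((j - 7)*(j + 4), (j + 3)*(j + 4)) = j + 4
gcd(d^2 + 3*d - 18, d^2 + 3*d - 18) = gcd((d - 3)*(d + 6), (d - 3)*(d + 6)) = d^2 + 3*d - 18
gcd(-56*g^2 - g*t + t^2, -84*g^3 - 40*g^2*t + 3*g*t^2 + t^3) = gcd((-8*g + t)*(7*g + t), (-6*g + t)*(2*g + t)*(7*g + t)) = 7*g + t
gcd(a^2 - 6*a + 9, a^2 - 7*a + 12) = a - 3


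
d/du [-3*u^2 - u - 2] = -6*u - 1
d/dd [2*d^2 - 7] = 4*d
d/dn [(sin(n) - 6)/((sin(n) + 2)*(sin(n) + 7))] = (12*sin(n) + cos(n)^2 + 67)*cos(n)/((sin(n) + 2)^2*(sin(n) + 7)^2)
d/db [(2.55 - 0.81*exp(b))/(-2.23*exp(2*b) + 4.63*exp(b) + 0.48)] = (-1.8063*exp(2*b) + 11.373*exp(b) - 12.1953)*exp(b)/(4.9729*exp(4*b) - 20.6498*exp(3*b) + 19.2961*exp(2*b) + 4.4448*exp(b) + 0.2304)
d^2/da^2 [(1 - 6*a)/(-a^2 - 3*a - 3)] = 2*((2*a + 3)^2*(6*a - 1) - (18*a + 17)*(a^2 + 3*a + 3))/(a^2 + 3*a + 3)^3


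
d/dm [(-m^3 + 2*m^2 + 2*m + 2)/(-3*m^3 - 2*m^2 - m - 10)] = 2*(4*m^4 + 7*m^3 + 25*m^2 - 16*m - 9)/(9*m^6 + 12*m^5 + 10*m^4 + 64*m^3 + 41*m^2 + 20*m + 100)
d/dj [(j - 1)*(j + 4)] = 2*j + 3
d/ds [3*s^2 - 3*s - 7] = 6*s - 3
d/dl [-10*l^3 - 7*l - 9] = -30*l^2 - 7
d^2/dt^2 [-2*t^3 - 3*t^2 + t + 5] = -12*t - 6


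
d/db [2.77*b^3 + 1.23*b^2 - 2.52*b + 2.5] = 8.31*b^2 + 2.46*b - 2.52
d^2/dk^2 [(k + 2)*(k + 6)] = 2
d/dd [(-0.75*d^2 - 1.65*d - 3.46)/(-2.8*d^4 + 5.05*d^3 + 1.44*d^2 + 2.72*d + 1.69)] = (-4.2*d^5 - 10.0725*d^4 - 22.087*d^3 + 52.755*d^2 + 7.4298*d + 6.6227)/(7.84*d^8 - 28.28*d^7 + 17.4385*d^6 - 0.688000000000001*d^5 + 20.0816*d^4 + 24.9026*d^3 + 12.2656*d^2 + 9.1936*d + 2.8561)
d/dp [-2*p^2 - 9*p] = -4*p - 9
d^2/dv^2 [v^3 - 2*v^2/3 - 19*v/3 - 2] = 6*v - 4/3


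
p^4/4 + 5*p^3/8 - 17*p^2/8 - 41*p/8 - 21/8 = (p/4 + 1/4)*(p - 3)*(p + 1)*(p + 7/2)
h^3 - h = h*(h - 1)*(h + 1)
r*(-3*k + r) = -3*k*r + r^2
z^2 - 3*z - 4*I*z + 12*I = (z - 3)*(z - 4*I)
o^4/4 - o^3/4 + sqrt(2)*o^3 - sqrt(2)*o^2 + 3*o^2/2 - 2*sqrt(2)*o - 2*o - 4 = (o/2 + sqrt(2))^2*(o - 2)*(o + 1)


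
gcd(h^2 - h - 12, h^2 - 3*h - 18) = h + 3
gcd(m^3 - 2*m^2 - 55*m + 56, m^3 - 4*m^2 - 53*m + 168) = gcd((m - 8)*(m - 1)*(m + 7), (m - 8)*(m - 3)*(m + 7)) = m^2 - m - 56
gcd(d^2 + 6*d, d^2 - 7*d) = d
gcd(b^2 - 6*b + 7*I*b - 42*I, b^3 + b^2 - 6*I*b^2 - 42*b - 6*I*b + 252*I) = b - 6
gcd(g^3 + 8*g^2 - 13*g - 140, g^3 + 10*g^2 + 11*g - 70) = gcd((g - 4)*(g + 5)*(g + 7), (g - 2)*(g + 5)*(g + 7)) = g^2 + 12*g + 35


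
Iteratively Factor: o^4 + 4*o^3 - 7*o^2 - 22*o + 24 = (o - 2)*(o^3 + 6*o^2 + 5*o - 12) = (o - 2)*(o + 4)*(o^2 + 2*o - 3) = (o - 2)*(o + 3)*(o + 4)*(o - 1)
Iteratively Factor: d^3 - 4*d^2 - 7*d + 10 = (d + 2)*(d^2 - 6*d + 5) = (d - 5)*(d + 2)*(d - 1)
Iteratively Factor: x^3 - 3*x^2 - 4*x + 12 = (x - 2)*(x^2 - x - 6) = (x - 2)*(x + 2)*(x - 3)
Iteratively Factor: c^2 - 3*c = (c)*(c - 3)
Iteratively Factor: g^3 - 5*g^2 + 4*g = (g)*(g^2 - 5*g + 4) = g*(g - 4)*(g - 1)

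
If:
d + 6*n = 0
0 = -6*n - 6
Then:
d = 6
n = -1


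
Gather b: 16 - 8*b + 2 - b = 18 - 9*b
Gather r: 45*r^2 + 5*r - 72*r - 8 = 45*r^2 - 67*r - 8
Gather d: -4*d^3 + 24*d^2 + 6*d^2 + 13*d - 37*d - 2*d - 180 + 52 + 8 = -4*d^3 + 30*d^2 - 26*d - 120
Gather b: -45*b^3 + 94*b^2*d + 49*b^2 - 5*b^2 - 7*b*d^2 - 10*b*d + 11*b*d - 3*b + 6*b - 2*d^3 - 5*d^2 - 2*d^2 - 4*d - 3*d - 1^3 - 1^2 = -45*b^3 + b^2*(94*d + 44) + b*(-7*d^2 + d + 3) - 2*d^3 - 7*d^2 - 7*d - 2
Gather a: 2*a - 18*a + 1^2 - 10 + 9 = -16*a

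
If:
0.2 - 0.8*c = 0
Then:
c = 0.25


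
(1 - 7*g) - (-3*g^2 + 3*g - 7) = 3*g^2 - 10*g + 8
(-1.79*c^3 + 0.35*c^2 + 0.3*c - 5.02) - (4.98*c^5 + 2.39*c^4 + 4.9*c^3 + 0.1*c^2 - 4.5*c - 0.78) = -4.98*c^5 - 2.39*c^4 - 6.69*c^3 + 0.25*c^2 + 4.8*c - 4.24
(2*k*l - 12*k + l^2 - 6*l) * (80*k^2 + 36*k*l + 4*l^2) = 160*k^3*l - 960*k^3 + 152*k^2*l^2 - 912*k^2*l + 44*k*l^3 - 264*k*l^2 + 4*l^4 - 24*l^3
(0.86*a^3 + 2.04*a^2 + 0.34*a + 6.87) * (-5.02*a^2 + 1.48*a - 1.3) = -4.3172*a^5 - 8.968*a^4 + 0.1944*a^3 - 36.6362*a^2 + 9.7256*a - 8.931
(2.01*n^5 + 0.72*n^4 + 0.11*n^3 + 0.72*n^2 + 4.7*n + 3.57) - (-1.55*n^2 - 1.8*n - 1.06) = 2.01*n^5 + 0.72*n^4 + 0.11*n^3 + 2.27*n^2 + 6.5*n + 4.63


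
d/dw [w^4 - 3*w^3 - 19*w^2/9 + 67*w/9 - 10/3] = 4*w^3 - 9*w^2 - 38*w/9 + 67/9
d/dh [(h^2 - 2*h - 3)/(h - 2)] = (h^2 - 4*h + 7)/(h^2 - 4*h + 4)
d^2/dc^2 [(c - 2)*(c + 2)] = 2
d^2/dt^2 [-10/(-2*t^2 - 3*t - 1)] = 20*(-4*t^2 - 6*t + (4*t + 3)^2 - 2)/(2*t^2 + 3*t + 1)^3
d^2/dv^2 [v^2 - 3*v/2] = 2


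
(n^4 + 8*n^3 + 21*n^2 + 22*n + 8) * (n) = n^5 + 8*n^4 + 21*n^3 + 22*n^2 + 8*n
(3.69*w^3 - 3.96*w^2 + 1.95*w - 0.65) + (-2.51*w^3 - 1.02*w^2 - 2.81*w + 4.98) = 1.18*w^3 - 4.98*w^2 - 0.86*w + 4.33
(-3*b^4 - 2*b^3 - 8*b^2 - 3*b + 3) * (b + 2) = -3*b^5 - 8*b^4 - 12*b^3 - 19*b^2 - 3*b + 6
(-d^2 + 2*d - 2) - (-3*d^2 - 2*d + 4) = 2*d^2 + 4*d - 6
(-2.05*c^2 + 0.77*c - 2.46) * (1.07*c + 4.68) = -2.1935*c^3 - 8.7701*c^2 + 0.9714*c - 11.5128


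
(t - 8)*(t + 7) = t^2 - t - 56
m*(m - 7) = m^2 - 7*m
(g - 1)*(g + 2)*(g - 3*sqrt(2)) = g^3 - 3*sqrt(2)*g^2 + g^2 - 3*sqrt(2)*g - 2*g + 6*sqrt(2)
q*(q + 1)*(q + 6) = q^3 + 7*q^2 + 6*q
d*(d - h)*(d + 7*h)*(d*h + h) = d^4*h + 6*d^3*h^2 + d^3*h - 7*d^2*h^3 + 6*d^2*h^2 - 7*d*h^3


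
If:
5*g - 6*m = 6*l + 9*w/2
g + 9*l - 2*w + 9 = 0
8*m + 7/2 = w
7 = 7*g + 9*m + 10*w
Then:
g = -2299/10476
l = -22831/31428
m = -3115/10476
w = 5873/5238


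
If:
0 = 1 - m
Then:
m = 1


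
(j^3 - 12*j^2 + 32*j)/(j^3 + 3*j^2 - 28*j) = (j - 8)/(j + 7)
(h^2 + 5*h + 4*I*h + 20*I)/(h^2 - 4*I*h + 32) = (h + 5)/(h - 8*I)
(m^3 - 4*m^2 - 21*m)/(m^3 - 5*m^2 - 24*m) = (m - 7)/(m - 8)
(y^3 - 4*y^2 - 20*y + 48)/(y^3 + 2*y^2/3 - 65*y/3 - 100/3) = 3*(y^2 - 8*y + 12)/(3*y^2 - 10*y - 25)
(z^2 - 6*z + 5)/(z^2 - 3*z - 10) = (z - 1)/(z + 2)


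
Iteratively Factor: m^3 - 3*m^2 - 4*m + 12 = (m + 2)*(m^2 - 5*m + 6) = (m - 3)*(m + 2)*(m - 2)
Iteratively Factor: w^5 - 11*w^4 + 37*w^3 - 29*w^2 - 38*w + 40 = (w + 1)*(w^4 - 12*w^3 + 49*w^2 - 78*w + 40) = (w - 5)*(w + 1)*(w^3 - 7*w^2 + 14*w - 8) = (w - 5)*(w - 1)*(w + 1)*(w^2 - 6*w + 8) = (w - 5)*(w - 2)*(w - 1)*(w + 1)*(w - 4)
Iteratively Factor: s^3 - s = (s)*(s^2 - 1) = s*(s - 1)*(s + 1)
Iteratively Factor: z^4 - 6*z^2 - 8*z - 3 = (z + 1)*(z^3 - z^2 - 5*z - 3) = (z + 1)^2*(z^2 - 2*z - 3) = (z - 3)*(z + 1)^2*(z + 1)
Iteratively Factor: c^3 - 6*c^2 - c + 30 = (c - 5)*(c^2 - c - 6) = (c - 5)*(c - 3)*(c + 2)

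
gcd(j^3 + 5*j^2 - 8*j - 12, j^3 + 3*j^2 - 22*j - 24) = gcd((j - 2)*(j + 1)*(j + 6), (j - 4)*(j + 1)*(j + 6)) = j^2 + 7*j + 6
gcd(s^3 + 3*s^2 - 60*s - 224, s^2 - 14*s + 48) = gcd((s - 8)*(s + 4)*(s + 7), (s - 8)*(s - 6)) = s - 8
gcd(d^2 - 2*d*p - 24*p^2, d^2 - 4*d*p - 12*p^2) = -d + 6*p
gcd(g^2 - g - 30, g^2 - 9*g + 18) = g - 6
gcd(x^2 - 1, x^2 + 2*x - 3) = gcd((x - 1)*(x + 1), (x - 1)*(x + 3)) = x - 1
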